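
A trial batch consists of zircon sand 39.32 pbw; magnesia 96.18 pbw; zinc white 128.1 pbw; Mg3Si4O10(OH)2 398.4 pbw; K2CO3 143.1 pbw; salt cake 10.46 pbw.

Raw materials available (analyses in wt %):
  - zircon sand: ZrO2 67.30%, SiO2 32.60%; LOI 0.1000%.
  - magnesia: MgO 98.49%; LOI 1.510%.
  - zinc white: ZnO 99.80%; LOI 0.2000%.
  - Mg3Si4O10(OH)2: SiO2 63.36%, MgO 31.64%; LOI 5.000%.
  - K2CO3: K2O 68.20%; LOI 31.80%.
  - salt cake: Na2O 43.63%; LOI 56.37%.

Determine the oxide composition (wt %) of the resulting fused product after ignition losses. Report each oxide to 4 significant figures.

Full float precision is held in all steps — intermediates are shown, with 4-significant-figure rounding, in the working — a single rounding finalizes each reported figure — all derived quantities are recomputed using the weight values at 742.5 pbw of glass in exact precision (totals, net glass mass, the six compositions, the yield, ignition loss) exactly as printed in question or answer.
Per-oxide mass from batch:
  ZrO2: 39.32·0.6730 = 26.46 pbw
  ZnO: 128.1·0.9980 = 127.8 pbw
  SiO2: 39.32·0.3260 + 398.4·0.6336 = 265.2 pbw
  K2O: 143.1·0.6820 = 97.59 pbw
  MgO: 96.18·0.9849 + 398.4·0.3164 = 220.8 pbw
  Na2O: 10.46·0.4363 = 4.564 pbw
LOI: 39.32·0.001000 + 96.18·0.01510 + 128.1·0.002000 + 398.4·0.05000 + 143.1·0.3180 + 10.46·0.5637 = 73.07 pbw
Net of LOI, the glass mass = 815.6 − 73.07 = 742.5 pbw (matching Σ of the oxides)
wt %: oxide over glass, times 100

Glass mass = 742.5 pbw (batch 815.6 − LOI 73.07).
Composition: ZrO2 3.564%, ZnO 17.22%, SiO2 35.72%, K2O 13.14%, MgO 29.74%, Na2O 0.6146%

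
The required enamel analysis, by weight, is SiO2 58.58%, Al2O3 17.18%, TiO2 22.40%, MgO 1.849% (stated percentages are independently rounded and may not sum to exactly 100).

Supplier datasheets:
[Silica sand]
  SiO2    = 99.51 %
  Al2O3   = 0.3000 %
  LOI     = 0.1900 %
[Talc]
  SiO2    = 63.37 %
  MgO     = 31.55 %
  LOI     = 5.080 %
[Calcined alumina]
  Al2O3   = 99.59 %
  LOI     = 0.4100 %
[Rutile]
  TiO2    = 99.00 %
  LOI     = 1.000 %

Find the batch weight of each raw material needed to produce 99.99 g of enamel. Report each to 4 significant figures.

The working math runs at full precision at every stage; mid-chain values are shown (rounded to four significant digits) alongside each step. Exactly one rounding goes into each reported figure — all derived quantities are carried from the weighed amounts for 99.99 g of glass in exact precision (the totals, net glass mass, LOI, the yield, the four compositions), as set out in the problem or answer text.
Oxide-by-oxide targets in 99.99 g enamel:
  SiO2: 58.58% × 99.99 = 58.57 g
  Al2O3: 17.18% × 99.99 = 17.18 g
  TiO2: 22.40% × 99.99 = 22.40 g
  MgO: 1.849% × 99.99 = 1.849 g
Oxide-by-oxide audit given the weights on record, at the basis given (sums match the target masses modulo rounding of the values):
  SiO2: 55.13·0.9951 + 5.860·0.6337 = 58.57 g (target 58.57 g)
  Al2O3: 55.13·0.003000 + 17.08·0.9959 = 17.18 g (target 17.18 g)
  TiO2: 22.62·0.9900 = 22.39 g (target 22.40 g)
  MgO: 5.860·0.3155 = 1.849 g (target 1.849 g)
Consistency of the glass mass: the batch minus its LOI: 99.99 g (summing oxide targets gives 100.0 g; the stated basis being 99.99 g — a pure rounding effect).
Summing the batch: Σ batch = 100.7 g; loss to ignition Σ batch·LOI = 0.6987 g; as yield: glass ÷ batch → 99.31%.

Batch per 99.99 g enamel:
  Silica sand: 55.13 g
  Talc: 5.860 g
  Calcined alumina: 17.08 g
  Rutile: 22.62 g
Total batch = 100.7 g; LOI loss = 0.6987 g; yield = 99.31%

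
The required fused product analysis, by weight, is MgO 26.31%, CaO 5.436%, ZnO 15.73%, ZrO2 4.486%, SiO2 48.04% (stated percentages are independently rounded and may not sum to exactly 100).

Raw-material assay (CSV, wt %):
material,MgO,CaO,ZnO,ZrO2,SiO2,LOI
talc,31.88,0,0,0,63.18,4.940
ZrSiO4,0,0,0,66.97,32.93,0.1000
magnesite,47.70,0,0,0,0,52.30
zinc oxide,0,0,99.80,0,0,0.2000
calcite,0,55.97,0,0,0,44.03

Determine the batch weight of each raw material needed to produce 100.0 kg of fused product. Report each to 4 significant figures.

Batch per 100.0 kg fused product:
  talc: 72.55 kg
  ZrSiO4: 6.699 kg
  magnesite: 6.672 kg
  zinc oxide: 15.76 kg
  calcite: 9.712 kg
Total batch = 111.4 kg; LOI loss = 11.39 kg; yield = 89.78%

Each numeric step maintains full float precision end to end. Rounding to four significant figures applies to every mid-chain value as printed. Every reported number takes exactly one rounding — all derived quantities are carried from the weighed amounts for 100.0 kg of glass in full precision (yield, ignition loss, glass mass, the five compositions, the totals) as they appear in either problem or answer.
Target masses of each oxide per 100.0 kg fused product:
  MgO: 26.31% × 100.0 = 26.31 kg
  CaO: 5.436% × 100.0 = 5.436 kg
  ZnO: 15.73% × 100.0 = 15.73 kg
  ZrO2: 4.486% × 100.0 = 4.486 kg
  SiO2: 48.04% × 100.0 = 48.04 kg
Checking each oxide sum using the reported weights, per the basis as stated (every target is met by its sum inside rounding margins):
  MgO: 72.55·0.3188 + 6.672·0.4770 = 26.31 kg (target 26.31 kg)
  CaO: 9.712·0.5597 = 5.436 kg (target 5.436 kg)
  ZnO: 15.76·0.9980 = 15.73 kg (target 15.73 kg)
  ZrO2: 6.699·0.6697 = 4.486 kg (target 4.486 kg)
  SiO2: 72.55·0.6318 + 6.699·0.3293 = 48.04 kg (target 48.04 kg)
Auditing the glass mass value: Σ batch − LOI loss = 100.0 kg (summing oxide targets gives 100.0 kg; versus the stated basis of 100.0 kg — a pure rounding effect).
Summing the batch: Σ batch = 111.4 kg; LOI removed, Σ of batch·LOI: 11.39 kg; the yield ratio, glass ÷ batch: 89.78%.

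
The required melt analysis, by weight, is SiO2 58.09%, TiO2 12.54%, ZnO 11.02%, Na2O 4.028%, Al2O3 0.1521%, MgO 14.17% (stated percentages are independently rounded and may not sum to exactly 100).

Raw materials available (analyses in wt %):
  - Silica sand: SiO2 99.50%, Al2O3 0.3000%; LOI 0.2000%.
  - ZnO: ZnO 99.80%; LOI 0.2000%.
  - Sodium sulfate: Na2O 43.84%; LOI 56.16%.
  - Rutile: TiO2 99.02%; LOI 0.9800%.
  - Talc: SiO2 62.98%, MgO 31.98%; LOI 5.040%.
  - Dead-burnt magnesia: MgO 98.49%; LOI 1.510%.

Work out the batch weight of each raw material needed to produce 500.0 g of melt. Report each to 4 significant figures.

Batch per 500.0 g melt:
  Silica sand: 253.5 g
  ZnO: 55.21 g
  Sodium sulfate: 45.94 g
  Rutile: 63.32 g
  Talc: 60.68 g
  Dead-burnt magnesia: 52.23 g
Total batch = 530.9 g; LOI loss = 30.88 g; yield = 94.18%

Working values appear, rounded to 4 significant figures, within the worked lines — all arithmetic holds full precision all the way through; every reported number is rounded a single time; derived quantities (six oxide percentages, glass mass, the totals, ignition loss, the yield) are carried from the batch weights per 500.0 g of glass at exact precision exactly as printed in the problem or the answer.
Oxide-by-oxide targets in 500.0 g melt:
  SiO2: 58.09% × 500.0 = 290.4 g
  TiO2: 12.54% × 500.0 = 62.70 g
  ZnO: 11.02% × 500.0 = 55.10 g
  Na2O: 4.028% × 500.0 = 20.14 g
  Al2O3: 0.1521% × 500.0 = 0.7605 g
  MgO: 14.17% × 500.0 = 70.85 g
Verifying the oxide balance using the reported weights, per the basis as stated (sums match the target masses up to rounding of the answer):
  SiO2: 253.5·0.9950 + 60.68·0.6298 = 290.4 g (target 290.4 g)
  TiO2: 63.32·0.9902 = 62.70 g (target 62.70 g)
  ZnO: 55.21·0.9980 = 55.10 g (target 55.10 g)
  Na2O: 45.94·0.4384 = 20.14 g (target 20.14 g)
  Al2O3: 253.5·0.003000 = 0.7605 g (target 0.7605 g)
  MgO: 60.68·0.3198 + 52.23·0.9849 = 70.85 g (target 70.85 g)
Glass-mass closure: Σ batch − LOI loss = 500.0 g (the Σ of target masses is 500.0 g; stated basis 500.0 g — rounding explains the deltas).
Whole-batch sum: Σ batch = 530.9 g; ignition loss, Σ(batch × LOI) = 30.88 g; the yield ratio, glass ÷ batch: 94.18%.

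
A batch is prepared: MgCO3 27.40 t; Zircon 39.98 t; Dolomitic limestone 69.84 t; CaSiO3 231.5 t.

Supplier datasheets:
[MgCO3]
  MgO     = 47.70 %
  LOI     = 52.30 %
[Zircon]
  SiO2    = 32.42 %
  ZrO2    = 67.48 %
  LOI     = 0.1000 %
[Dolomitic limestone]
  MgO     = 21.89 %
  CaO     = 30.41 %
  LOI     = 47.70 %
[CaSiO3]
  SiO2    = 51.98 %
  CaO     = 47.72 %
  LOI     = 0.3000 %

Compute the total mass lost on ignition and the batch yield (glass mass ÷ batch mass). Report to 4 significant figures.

LOI loss = 48.38 t; glass = 320.3 t; yield = 86.88%

The working math carries exact precision at all times. Values along the way are printed rounded off to 4 significant figures as written; each reported figure sees exactly one rounding. Derived quantities, which include net glass mass, ignition loss, the totals, four oxide percentages, yield, are computed at full float precision, exactly as shown in either problem or answer, from the batch weights per 320.3 t of glass.
Ignition loss by material:
  MgCO3: 27.40 × 0.5230 = 14.33 t
  Zircon: 39.98 × 0.001000 = 0.03998 t
  Dolomitic limestone: 69.84 × 0.4770 = 33.31 t
  CaSiO3: 231.5 × 0.003000 = 0.6945 t
Total LOI = 48.38 t
Glass = batch − LOI = 368.7 − 48.38 = 320.3 t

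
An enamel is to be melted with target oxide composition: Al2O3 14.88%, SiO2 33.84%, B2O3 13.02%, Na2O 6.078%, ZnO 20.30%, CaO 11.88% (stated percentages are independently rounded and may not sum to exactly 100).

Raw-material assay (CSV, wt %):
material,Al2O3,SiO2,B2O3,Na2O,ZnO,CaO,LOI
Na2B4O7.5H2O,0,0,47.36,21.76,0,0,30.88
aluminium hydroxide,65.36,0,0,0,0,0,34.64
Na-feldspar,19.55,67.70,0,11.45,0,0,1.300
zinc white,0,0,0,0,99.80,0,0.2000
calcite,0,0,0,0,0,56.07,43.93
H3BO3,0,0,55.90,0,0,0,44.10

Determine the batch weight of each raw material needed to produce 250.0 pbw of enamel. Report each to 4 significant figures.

Batch per 250.0 pbw enamel:
  Na2B4O7.5H2O: 4.075 pbw
  aluminium hydroxide: 19.54 pbw
  Na-feldspar: 125.0 pbw
  zinc white: 50.85 pbw
  calcite: 52.97 pbw
  H3BO3: 54.78 pbw
Total batch = 307.2 pbw; LOI loss = 57.18 pbw; yield = 81.39%

Rounding to 4 significant digits extends to each working value as printed; the working math carries exact precision at all times. Exactly one rounding goes into each reported figure. The derived quantities are carried starting from the weights at 250.0 pbw of glass at exact precision (LOI, the yield, glass mass, the six compositions, totals), exactly as shown in question or answer.
Target masses of each oxide per 250.0 pbw enamel:
  Al2O3: 14.88% × 250.0 = 37.20 pbw
  SiO2: 33.84% × 250.0 = 84.60 pbw
  B2O3: 13.02% × 250.0 = 32.55 pbw
  Na2O: 6.078% × 250.0 = 15.20 pbw
  ZnO: 20.30% × 250.0 = 50.75 pbw
  CaO: 11.88% × 250.0 = 29.70 pbw
Balance tally, oxide-wise, with the batch weights as given, relative to the basis at hand (each sum matches its target mass up to rounding of the answer):
  Al2O3: 19.54·0.6536 + 125.0·0.1955 = 37.21 pbw (target 37.20 pbw)
  SiO2: 125.0·0.6770 = 84.62 pbw (target 84.60 pbw)
  B2O3: 4.075·0.4736 + 54.78·0.5590 = 32.55 pbw (target 32.55 pbw)
  Na2O: 4.075·0.2176 + 125.0·0.1145 = 15.20 pbw (target 15.20 pbw)
  ZnO: 50.85·0.9980 = 50.75 pbw (target 50.75 pbw)
  CaO: 52.97·0.5607 = 29.70 pbw (target 29.70 pbw)
Consistency of the glass mass: net batch after ignition = 250.0 pbw (the Σ of target masses is 250.0 pbw; the stated basis being 250.0 pbw — any gap is answer rounding).
Total batch = Σ batch = 307.2 pbw; Σ batch·LOI gives LOI loss = 57.18 pbw; yield = glass ÷ total batch = 81.39%.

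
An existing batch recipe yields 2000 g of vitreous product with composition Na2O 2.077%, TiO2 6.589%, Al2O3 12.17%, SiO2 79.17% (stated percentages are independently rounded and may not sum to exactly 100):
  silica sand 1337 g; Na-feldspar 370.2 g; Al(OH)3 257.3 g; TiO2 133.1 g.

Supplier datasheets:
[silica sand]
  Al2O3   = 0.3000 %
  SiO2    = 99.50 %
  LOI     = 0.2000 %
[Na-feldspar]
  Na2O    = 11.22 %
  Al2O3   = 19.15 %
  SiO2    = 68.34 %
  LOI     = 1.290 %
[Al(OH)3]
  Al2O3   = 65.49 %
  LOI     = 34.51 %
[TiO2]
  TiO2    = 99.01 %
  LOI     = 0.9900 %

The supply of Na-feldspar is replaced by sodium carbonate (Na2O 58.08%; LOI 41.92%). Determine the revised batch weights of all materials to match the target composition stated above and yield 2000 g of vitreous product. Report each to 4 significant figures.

Revised batch per 2000 g vitreous product:
  silica sand: 1591 g
  sodium carbonate: 71.52 g
  Al(OH)3: 364.4 g
  TiO2: 133.1 g
Total batch = 2160 g; LOI loss = 160.2 g

All internal work runs at full float precision through every step. In-progress results are displayed, rounded to 4 significant digits, across the worked steps. Every reported number is rounded a single time; the derived quantities (glass mass, the yield, LOI, four oxide percentages, the totals) are carried from the batch weights on 2000 g of glass in full precision, exactly as printed in the problem or the answer.
Target oxide masses per 2000 g vitreous product:
  Na2O: 2.077% × 2000 = 41.54 g
  TiO2: 6.589% × 2000 = 131.8 g
  Al2O3: 12.17% × 2000 = 243.4 g
  SiO2: 79.17% × 2000 = 1583 g
Sums-versus-targets review given the weights on record, at the basis given (delivered sums recover each target net of answer rounding effects):
  Na2O: 71.52·0.5808 = 41.54 g (target 41.54 g)
  TiO2: 133.1·0.9901 = 131.8 g (target 131.8 g)
  Al2O3: 1591·0.003000 + 364.4·0.6549 = 243.4 g (target 243.4 g)
  SiO2: 1591·0.9950 = 1583 g (target 1583 g)
Auditing the glass mass value: whole batch net of LOI = 2000 g (the targets, summed, come to 2000 g; basis as stated: 2000 g — gaps are rounding artifacts).
Total batch = Σ batch = 2160 g; loss to ignition Σ batch·LOI = 160.2 g; as yield: glass ÷ batch → 92.58%.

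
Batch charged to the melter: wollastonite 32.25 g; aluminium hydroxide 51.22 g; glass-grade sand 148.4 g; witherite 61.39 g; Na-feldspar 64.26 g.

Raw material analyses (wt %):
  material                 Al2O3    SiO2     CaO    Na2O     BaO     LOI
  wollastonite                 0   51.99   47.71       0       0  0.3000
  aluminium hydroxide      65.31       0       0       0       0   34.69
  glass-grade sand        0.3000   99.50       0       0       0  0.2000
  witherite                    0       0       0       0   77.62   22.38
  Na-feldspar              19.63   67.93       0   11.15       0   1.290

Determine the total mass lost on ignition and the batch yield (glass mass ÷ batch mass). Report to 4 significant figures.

Mid-chain values are shown rounded off to 4 significant digits as written. Each numeric step holds exact precision in all steps. Every reported number takes a single rounding. All derived quantities, including the yield, totals, five oxide percentages, LOI, net glass mass, are computed starting from the weights on 324.8 g of glass in full float precision as set out in the question or the answer.
Material-by-material LOI:
  wollastonite: 32.25 × 0.003000 = 0.09675 g
  aluminium hydroxide: 51.22 × 0.3469 = 17.77 g
  glass-grade sand: 148.4 × 0.002000 = 0.2968 g
  witherite: 61.39 × 0.2238 = 13.74 g
  Na-feldspar: 64.26 × 0.01290 = 0.8290 g
Total LOI = 32.73 g
Glass = batch − LOI = 357.5 − 32.73 = 324.8 g

LOI loss = 32.73 g; glass = 324.8 g; yield = 90.85%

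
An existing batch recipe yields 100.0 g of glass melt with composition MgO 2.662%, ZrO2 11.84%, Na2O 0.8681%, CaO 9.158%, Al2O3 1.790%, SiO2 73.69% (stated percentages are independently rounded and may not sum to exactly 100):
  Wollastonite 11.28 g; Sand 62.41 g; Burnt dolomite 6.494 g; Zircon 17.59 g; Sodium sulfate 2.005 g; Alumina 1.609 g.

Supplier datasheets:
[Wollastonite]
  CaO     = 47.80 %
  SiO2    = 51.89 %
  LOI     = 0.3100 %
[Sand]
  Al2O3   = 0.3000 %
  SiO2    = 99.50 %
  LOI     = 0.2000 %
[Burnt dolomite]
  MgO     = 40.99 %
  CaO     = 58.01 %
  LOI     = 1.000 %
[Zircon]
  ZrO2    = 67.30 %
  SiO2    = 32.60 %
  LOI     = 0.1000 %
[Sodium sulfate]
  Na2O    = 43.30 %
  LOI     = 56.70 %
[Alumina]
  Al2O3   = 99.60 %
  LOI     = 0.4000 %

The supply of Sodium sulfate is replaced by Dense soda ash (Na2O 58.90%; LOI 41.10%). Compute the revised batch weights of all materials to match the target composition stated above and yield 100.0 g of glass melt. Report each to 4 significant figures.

The working math runs at exact precision at all times. Intermediates appear rounded to four significant figures at each printed step; each reported value is rounded a single time — all derived quantities, including the yield, glass mass, the totals, the six compositions, ignition loss, are recomputed from the weighed amounts on 100.0 g of glass in full precision, as quoted within the problem or answer text.
Target oxide masses per 100.0 g glass melt:
  MgO: 2.662% × 100.0 = 2.662 g
  ZrO2: 11.84% × 100.0 = 11.84 g
  Na2O: 0.8681% × 100.0 = 0.8681 g
  CaO: 9.158% × 100.0 = 9.158 g
  Al2O3: 1.790% × 100.0 = 1.790 g
  SiO2: 73.69% × 100.0 = 73.69 g
Verifying the oxide balance on the weights just shown, for the quoted basis mass (every target is met by its sum exact up to rounding of places):
  MgO: 6.494·0.4099 = 2.662 g (target 2.662 g)
  ZrO2: 17.59·0.6730 = 11.84 g (target 11.84 g)
  Na2O: 1.474·0.5890 = 0.8682 g (target 0.8681 g)
  CaO: 11.28·0.4780 + 6.494·0.5801 = 9.159 g (target 9.158 g)
  Al2O3: 62.41·0.003000 + 1.609·0.9960 = 1.790 g (target 1.790 g)
  SiO2: 11.28·0.5189 + 62.41·0.9950 + 17.59·0.3260 = 73.69 g (target 73.69 g)
Glass-mass sanity pass: Σ batch − LOI loss = 100.0 g (targets for the oxides total 100.0 g; versus the stated basis of 100.0 g — differing by rounding only).
Adding the batch up: Σ batch = 100.9 g; the LOI term Σ batch·LOI equals 0.8546 g; yield = glass ÷ total batch = 99.15%.

Revised batch per 100.0 g glass melt:
  Wollastonite: 11.28 g
  Sand: 62.41 g
  Burnt dolomite: 6.494 g
  Zircon: 17.59 g
  Dense soda ash: 1.474 g
  Alumina: 1.609 g
Total batch = 100.9 g; LOI loss = 0.8546 g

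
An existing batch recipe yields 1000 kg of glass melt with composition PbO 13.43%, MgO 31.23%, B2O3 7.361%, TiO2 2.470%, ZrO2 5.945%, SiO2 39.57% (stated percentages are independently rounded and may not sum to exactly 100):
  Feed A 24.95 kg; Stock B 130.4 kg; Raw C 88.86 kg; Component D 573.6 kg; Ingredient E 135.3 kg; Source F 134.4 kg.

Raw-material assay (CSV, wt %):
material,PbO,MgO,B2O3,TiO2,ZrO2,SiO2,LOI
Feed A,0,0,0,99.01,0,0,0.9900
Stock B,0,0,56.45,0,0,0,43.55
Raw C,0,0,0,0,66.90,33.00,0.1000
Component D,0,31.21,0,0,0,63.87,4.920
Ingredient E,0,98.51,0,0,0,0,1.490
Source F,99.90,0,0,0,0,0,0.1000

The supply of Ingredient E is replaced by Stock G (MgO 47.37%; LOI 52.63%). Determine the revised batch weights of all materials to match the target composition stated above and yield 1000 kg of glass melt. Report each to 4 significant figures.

Revised batch per 1000 kg glass melt:
  Feed A: 24.95 kg
  Stock B: 130.4 kg
  Raw C: 88.86 kg
  Component D: 573.6 kg
  Stock G: 281.3 kg
  Source F: 134.4 kg
Total batch = 1234 kg; LOI loss = 233.5 kg

In-progress results appear, rounded to four significant figures, alongside each step; the working math carries exact precision through the solve. A single rounding produces each reported number — all derived quantities are re-derived at exact precision (six oxide percentages, ignition loss, the totals, yield, net glass mass) from the batch weights per 1000 kg of glass, precisely as stated by problem or answer.
Target masses of each oxide per 1000 kg glass melt:
  PbO: 13.43% × 1000 = 134.3 kg
  MgO: 31.23% × 1000 = 312.3 kg
  B2O3: 7.361% × 1000 = 73.61 kg
  TiO2: 2.470% × 1000 = 24.70 kg
  ZrO2: 5.945% × 1000 = 59.45 kg
  SiO2: 39.57% × 1000 = 395.7 kg
Per-oxide balance check applying the batch weights above, on the stated basis (target by target, the sums agree exact up to rounding of places):
  PbO: 134.4·0.9990 = 134.3 kg (target 134.3 kg)
  MgO: 573.6·0.3121 + 281.3·0.4737 = 312.3 kg (target 312.3 kg)
  B2O3: 130.4·0.5645 = 73.61 kg (target 73.61 kg)
  TiO2: 24.95·0.9901 = 24.70 kg (target 24.70 kg)
  ZrO2: 88.86·0.6690 = 59.45 kg (target 59.45 kg)
  SiO2: 88.86·0.3300 + 573.6·0.6387 = 395.7 kg (target 395.7 kg)
Auditing the glass mass value: batch Σ − ignition loss = 1000 kg (per-oxide target masses sum to 1000 kg; basis as stated: 1000 kg — deltas are rounding alone).
Adding the batch up: Σ batch = 1234 kg; LOI loss = Σ batch·LOI = 233.5 kg; as yield: glass ÷ batch → 81.07%.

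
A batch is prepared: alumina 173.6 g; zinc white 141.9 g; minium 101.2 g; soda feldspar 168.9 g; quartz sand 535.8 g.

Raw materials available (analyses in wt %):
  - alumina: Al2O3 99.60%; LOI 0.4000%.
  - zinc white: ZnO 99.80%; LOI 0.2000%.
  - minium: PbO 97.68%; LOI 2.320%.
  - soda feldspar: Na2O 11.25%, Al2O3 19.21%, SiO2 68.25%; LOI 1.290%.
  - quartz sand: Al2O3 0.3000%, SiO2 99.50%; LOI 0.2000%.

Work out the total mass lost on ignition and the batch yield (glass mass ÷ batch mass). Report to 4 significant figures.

LOI loss = 6.576 g; glass = 1115 g; yield = 99.41%

The whole derivation keeps full float precision all the way through — the intermediate values are displayed with 4-significant-figure rounding in the working — each reported number takes exactly one rounding; all derived quantities are computed in exact precision (totals, ignition loss, the yield, the five compositions, glass mass) from the weighed amounts on 1115 g of glass, exactly as printed in the question or the answer.
Ignition loss by material:
  alumina: 173.6 × 0.004000 = 0.6944 g
  zinc white: 141.9 × 0.002000 = 0.2838 g
  minium: 101.2 × 0.02320 = 2.348 g
  soda feldspar: 168.9 × 0.01290 = 2.179 g
  quartz sand: 535.8 × 0.002000 = 1.072 g
Total LOI = 6.576 g
Glass = batch − LOI = 1121 − 6.576 = 1115 g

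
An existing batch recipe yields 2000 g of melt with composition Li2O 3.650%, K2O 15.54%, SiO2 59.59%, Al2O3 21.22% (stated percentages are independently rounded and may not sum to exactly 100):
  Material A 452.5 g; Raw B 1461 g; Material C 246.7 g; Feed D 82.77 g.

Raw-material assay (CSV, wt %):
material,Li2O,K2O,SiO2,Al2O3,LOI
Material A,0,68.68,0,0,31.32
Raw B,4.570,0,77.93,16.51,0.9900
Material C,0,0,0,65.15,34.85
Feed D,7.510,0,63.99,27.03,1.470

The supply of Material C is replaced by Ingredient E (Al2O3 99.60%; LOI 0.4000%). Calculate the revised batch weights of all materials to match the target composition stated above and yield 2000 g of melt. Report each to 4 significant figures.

Intermediates are shown with 4-significant-figure rounding in the printout; each numeric step carries full precision in every operation. Exactly one rounding is applied to every reported figure — all derived quantities, including four oxide percentages, ignition loss, glass mass, the totals, yield, are rebuilt from the batch weights per 2000 g of glass in full precision exactly as printed in question or answer.
Per-oxide target masses for 2000 g melt:
  Li2O: 3.650% × 2000 = 73.00 g
  K2O: 15.54% × 2000 = 310.8 g
  SiO2: 59.59% × 2000 = 1192 g
  Al2O3: 21.22% × 2000 = 424.4 g
Oxide-by-oxide audit given the weights on record, at the basis given (oxide sums agree with the targets within answer rounding):
  Li2O: 1461·0.04570 + 82.77·0.07510 = 72.98 g (target 73.00 g)
  K2O: 452.5·0.6868 = 310.8 g (target 310.8 g)
  SiO2: 1461·0.7793 + 82.77·0.6399 = 1192 g (target 1192 g)
  Al2O3: 1461·0.1651 + 161.4·0.9960 + 82.77·0.2703 = 424.3 g (target 424.4 g)
Glass-mass closure: total batch − LOI = 2000 g (the targets, summed, come to 2000 g; the stated basis being 2000 g — deltas are rounding alone).
Adding the batch up: Σ batch = 2158 g; ignition loss, Σ(batch × LOI) = 158.0 g; as yield: glass ÷ batch → 92.68%.

Revised batch per 2000 g melt:
  Material A: 452.5 g
  Raw B: 1461 g
  Ingredient E: 161.4 g
  Feed D: 82.77 g
Total batch = 2158 g; LOI loss = 158.0 g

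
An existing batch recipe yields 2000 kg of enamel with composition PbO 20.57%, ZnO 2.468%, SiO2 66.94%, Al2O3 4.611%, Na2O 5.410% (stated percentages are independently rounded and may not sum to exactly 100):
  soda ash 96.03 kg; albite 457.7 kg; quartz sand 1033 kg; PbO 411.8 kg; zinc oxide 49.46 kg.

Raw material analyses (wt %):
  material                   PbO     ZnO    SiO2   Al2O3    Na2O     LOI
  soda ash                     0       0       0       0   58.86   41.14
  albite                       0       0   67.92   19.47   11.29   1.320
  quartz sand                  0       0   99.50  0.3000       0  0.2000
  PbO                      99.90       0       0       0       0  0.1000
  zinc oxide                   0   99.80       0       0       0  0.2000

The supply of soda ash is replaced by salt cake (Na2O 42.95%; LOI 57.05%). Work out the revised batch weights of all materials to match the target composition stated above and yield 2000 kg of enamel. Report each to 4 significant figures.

All arithmetic maintains full float precision through every step; mid-chain values appear, rounded to 4 significant figures, as written — each reported result undergoes a single rounding — all derived quantities are re-derived at full precision (the totals, the five compositions, yield, LOI, net glass mass) from the batch weights per 2000 kg of glass as given in the problem or the answer.
Target oxide masses per 2000 kg enamel:
  PbO: 20.57% × 2000 = 411.4 kg
  ZnO: 2.468% × 2000 = 49.36 kg
  SiO2: 66.94% × 2000 = 1339 kg
  Al2O3: 4.611% × 2000 = 92.22 kg
  Na2O: 5.410% × 2000 = 108.2 kg
Mass-balance tally per oxide applying the batch weights above, versus the basis set out (sums match the target masses once rounding is allowed for):
  PbO: 411.8·0.9990 = 411.4 kg (target 411.4 kg)
  ZnO: 49.46·0.9980 = 49.36 kg (target 49.36 kg)
  SiO2: 457.7·0.6792 + 1033·0.9950 = 1339 kg (target 1339 kg)
  Al2O3: 457.7·0.1947 + 1033·0.003000 = 92.21 kg (target 92.22 kg)
  Na2O: 131.6·0.4295 + 457.7·0.1129 = 108.2 kg (target 108.2 kg)
Glass-mass closure: batch Σ − ignition loss = 2000 kg (per-oxide target masses sum to 2000 kg; basis as stated: 2000 kg — deltas are rounding alone).
Adding the batch up: Σ batch = 2084 kg; LOI loss = Σ batch·LOI = 83.70 kg; the yield ratio, glass ÷ batch: 95.98%.

Revised batch per 2000 kg enamel:
  salt cake: 131.6 kg
  albite: 457.7 kg
  quartz sand: 1033 kg
  PbO: 411.8 kg
  zinc oxide: 49.46 kg
Total batch = 2084 kg; LOI loss = 83.70 kg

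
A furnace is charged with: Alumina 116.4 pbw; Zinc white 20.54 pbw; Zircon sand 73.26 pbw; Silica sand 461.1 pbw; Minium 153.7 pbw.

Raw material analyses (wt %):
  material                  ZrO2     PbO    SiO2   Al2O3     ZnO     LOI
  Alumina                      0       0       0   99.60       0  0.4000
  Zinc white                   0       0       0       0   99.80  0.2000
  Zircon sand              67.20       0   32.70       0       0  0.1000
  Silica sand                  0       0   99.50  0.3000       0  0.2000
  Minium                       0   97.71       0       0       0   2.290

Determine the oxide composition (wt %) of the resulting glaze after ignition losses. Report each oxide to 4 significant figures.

Mid-chain values are displayed (rounded to 4 significant digits) between the steps. All arithmetic maintains full precision from start to finish. A single rounding completes each reported figure. All derived quantities are re-derived starting from the weights at 820.0 pbw of glass in full float precision (yield, LOI, net glass mass, the five compositions, the totals), precisely as stated by problem or answer.
What the batch supplies per oxide:
  ZrO2: 73.26·0.6720 = 49.23 pbw
  PbO: 153.7·0.9771 = 150.2 pbw
  SiO2: 73.26·0.3270 + 461.1·0.9950 = 482.8 pbw
  Al2O3: 116.4·0.9960 + 461.1·0.003000 = 117.3 pbw
  ZnO: 20.54·0.9980 = 20.50 pbw
LOI: 116.4·0.004000 + 20.54·0.002000 + 73.26·0.001000 + 461.1·0.002000 + 153.7·0.02290 = 5.022 pbw
Resulting glass, batch − LOI: 825.0 − 5.022 = 820.0 pbw (equal to the oxide-mass sum)
percent share: oxide ÷ glass, ×100

Glass mass = 820.0 pbw (batch 825.0 − LOI 5.022).
Composition: ZrO2 6.004%, PbO 18.32%, SiO2 58.87%, Al2O3 14.31%, ZnO 2.500%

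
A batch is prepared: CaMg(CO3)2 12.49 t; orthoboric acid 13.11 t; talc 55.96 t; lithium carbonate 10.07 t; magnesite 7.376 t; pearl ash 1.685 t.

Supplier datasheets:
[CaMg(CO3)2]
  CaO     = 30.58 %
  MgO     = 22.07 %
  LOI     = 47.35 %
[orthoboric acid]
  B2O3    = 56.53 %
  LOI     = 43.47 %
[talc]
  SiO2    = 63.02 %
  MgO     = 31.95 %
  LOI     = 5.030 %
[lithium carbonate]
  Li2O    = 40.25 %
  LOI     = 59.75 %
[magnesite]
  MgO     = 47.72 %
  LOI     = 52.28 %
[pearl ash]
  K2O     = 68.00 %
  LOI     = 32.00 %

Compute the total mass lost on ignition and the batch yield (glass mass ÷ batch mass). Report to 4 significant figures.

LOI loss = 24.84 t; glass = 75.85 t; yield = 75.33%

Each numeric step carries full float precision all the way through. The intermediate values appear rounded to 4 significant figures in the working; every reported result takes just one rounding; all derived quantities are carried in full float precision (ignition loss, yield, glass mass, the totals, six oxide percentages) using the weight values at 75.85 t of glass exactly as shown in either problem or answer.
LOI of each material in turn:
  CaMg(CO3)2: 12.49 × 0.4735 = 5.914 t
  orthoboric acid: 13.11 × 0.4347 = 5.699 t
  talc: 55.96 × 0.05030 = 2.815 t
  lithium carbonate: 10.07 × 0.5975 = 6.017 t
  magnesite: 7.376 × 0.5228 = 3.856 t
  pearl ash: 1.685 × 0.3200 = 0.5392 t
Total LOI = 24.84 t
Glass = batch − LOI = 100.7 − 24.84 = 75.85 t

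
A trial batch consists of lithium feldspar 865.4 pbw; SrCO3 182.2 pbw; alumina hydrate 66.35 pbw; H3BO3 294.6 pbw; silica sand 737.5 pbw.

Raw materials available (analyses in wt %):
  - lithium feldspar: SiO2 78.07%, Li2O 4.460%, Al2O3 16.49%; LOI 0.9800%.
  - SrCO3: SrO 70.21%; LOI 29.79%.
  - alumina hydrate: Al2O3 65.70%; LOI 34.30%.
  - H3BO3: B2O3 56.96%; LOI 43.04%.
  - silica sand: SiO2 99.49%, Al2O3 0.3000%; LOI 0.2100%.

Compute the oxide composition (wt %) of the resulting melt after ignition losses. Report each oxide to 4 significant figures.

Every computation holds full float precision at all times; working values are printed with 4-significant-figure rounding as written; a single rounding finalizes each reported figure; derived quantities are re-derived in exact precision (the yield, totals, five oxide percentages, net glass mass, ignition loss) from the weighed amounts per 1932 pbw of glass as they appear in the question or the answer.
Oxide masses out of the charge:
  SiO2: 865.4·0.7807 + 737.5·0.9949 = 1409 pbw
  SrO: 182.2·0.7021 = 127.9 pbw
  Li2O: 865.4·0.04460 = 38.60 pbw
  B2O3: 294.6·0.5696 = 167.8 pbw
  Al2O3: 865.4·0.1649 + 66.35·0.6570 + 737.5·0.003000 = 188.5 pbw
LOI: 865.4·0.009800 + 182.2·0.2979 + 66.35·0.3430 + 294.6·0.4304 + 737.5·0.002100 = 213.9 pbw
batch − LOI leaves glass = 2146 − 213.9 = 1932 pbw (consistent with Σ oxide mass)
each wt % is 100 × oxide ÷ glass

Glass mass = 1932 pbw (batch 2146 − LOI 213.9).
Composition: SiO2 72.94%, SrO 6.621%, Li2O 1.998%, B2O3 8.685%, Al2O3 9.756%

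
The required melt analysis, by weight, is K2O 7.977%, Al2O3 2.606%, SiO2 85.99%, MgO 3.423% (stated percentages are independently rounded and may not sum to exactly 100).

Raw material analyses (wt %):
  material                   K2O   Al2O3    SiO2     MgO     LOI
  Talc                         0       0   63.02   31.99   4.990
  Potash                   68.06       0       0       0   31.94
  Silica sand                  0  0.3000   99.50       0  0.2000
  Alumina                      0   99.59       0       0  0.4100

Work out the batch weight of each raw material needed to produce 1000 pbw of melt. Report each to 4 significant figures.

In-progress results are displayed rounded to 4 significant figures as written. The whole derivation maintains full precision from start to finish — each reported value is rounded once only; derived quantities, which include the totals, ignition loss, glass mass, the yield, four oxide percentages, are re-derived at full float precision, as they appear in the problem or the answer, starting from the weights per 1000 pbw of glass.
Per-oxide target masses for 1000 pbw melt:
  K2O: 7.977% × 1000 = 79.77 pbw
  Al2O3: 2.606% × 1000 = 26.06 pbw
  SiO2: 85.99% × 1000 = 859.9 pbw
  MgO: 3.423% × 1000 = 34.23 pbw
Oxide-by-oxide audit using the reported weights, on the stated basis (target by target, the sums agree modulo rounding of the values):
  K2O: 117.2·0.6806 = 79.77 pbw (target 79.77 pbw)
  Al2O3: 796.4·0.003000 + 23.77·0.9959 = 26.06 pbw (target 26.06 pbw)
  SiO2: 107.0·0.6302 + 796.4·0.9950 = 859.8 pbw (target 859.9 pbw)
  MgO: 107.0·0.3199 = 34.23 pbw (target 34.23 pbw)
Glass-mass closure: batch total minus LOI = 999.9 pbw (the targets, summed, come to 1000 pbw; with the basis standing at 1000 pbw — differing by rounding only).
Total batch = Σ batch = 1044 pbw; LOI loss = Σ batch·LOI = 44.46 pbw; yield = glass ÷ total batch = 95.74%.

Batch per 1000 pbw melt:
  Talc: 107.0 pbw
  Potash: 117.2 pbw
  Silica sand: 796.4 pbw
  Alumina: 23.77 pbw
Total batch = 1044 pbw; LOI loss = 44.46 pbw; yield = 95.74%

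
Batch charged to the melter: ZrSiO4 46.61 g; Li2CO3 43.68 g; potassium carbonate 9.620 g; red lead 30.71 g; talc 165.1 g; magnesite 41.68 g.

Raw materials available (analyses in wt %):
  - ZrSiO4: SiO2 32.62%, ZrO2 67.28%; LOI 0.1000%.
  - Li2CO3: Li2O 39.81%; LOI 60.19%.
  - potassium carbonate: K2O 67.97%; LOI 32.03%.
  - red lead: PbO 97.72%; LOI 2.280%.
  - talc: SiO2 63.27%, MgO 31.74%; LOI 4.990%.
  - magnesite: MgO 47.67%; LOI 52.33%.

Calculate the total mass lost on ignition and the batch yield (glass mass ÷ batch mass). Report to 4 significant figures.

LOI loss = 60.17 g; glass = 277.2 g; yield = 82.17%

Mid-chain values are shown, rounded to four significant digits, when written out — all arithmetic carries full float precision in every operation; each reported figure sees exactly one rounding — the derived quantities are carried in exact precision (six oxide percentages, glass mass, LOI, yield, totals) using the weight values per 277.2 g of glass, as quoted within the problem or answer text.
Material-by-material LOI:
  ZrSiO4: 46.61 × 0.001000 = 0.04661 g
  Li2CO3: 43.68 × 0.6019 = 26.29 g
  potassium carbonate: 9.620 × 0.3203 = 3.081 g
  red lead: 30.71 × 0.02280 = 0.7002 g
  talc: 165.1 × 0.04990 = 8.238 g
  magnesite: 41.68 × 0.5233 = 21.81 g
Total LOI = 60.17 g
Glass = batch − LOI = 337.4 − 60.17 = 277.2 g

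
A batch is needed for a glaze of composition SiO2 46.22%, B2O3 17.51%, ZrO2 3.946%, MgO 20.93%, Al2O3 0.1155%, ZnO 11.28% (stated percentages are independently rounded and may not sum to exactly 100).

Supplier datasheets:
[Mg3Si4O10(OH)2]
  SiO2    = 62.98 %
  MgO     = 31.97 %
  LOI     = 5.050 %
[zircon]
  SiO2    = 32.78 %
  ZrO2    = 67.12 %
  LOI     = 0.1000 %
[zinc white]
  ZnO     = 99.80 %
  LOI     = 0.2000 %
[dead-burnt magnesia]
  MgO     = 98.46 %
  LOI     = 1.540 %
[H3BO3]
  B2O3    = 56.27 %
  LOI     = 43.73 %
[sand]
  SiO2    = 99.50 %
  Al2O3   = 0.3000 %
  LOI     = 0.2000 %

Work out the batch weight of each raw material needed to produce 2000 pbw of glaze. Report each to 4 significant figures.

Batch per 2000 pbw glaze:
  Mg3Si4O10(OH)2: 190.1 pbw
  zircon: 117.6 pbw
  zinc white: 226.1 pbw
  dead-burnt magnesia: 363.4 pbw
  H3BO3: 622.4 pbw
  sand: 770.0 pbw
Total batch = 2290 pbw; LOI loss = 289.5 pbw; yield = 87.36%

Intermediates appear (rounded to 4 significant figures) in the printout; exact precision is kept from start to finish — every reported number includes exactly one rounding; all derived quantities (the totals, the six compositions, glass mass, the yield, LOI) are re-derived starting from the weights at 2000 pbw of glass in full float precision as quoted within question or answer.
The oxide mass targets at 2000 pbw glaze:
  SiO2: 46.22% × 2000 = 924.4 pbw
  B2O3: 17.51% × 2000 = 350.2 pbw
  ZrO2: 3.946% × 2000 = 78.92 pbw
  MgO: 20.93% × 2000 = 418.6 pbw
  Al2O3: 0.1155% × 2000 = 2.310 pbw
  ZnO: 11.28% × 2000 = 225.6 pbw
A balance pass over the oxides, given the weights on record, against the basis in use (delivered sums recover each target within answer rounding):
  SiO2: 190.1·0.6298 + 117.6·0.3278 + 770.0·0.9950 = 924.4 pbw (target 924.4 pbw)
  B2O3: 622.4·0.5627 = 350.2 pbw (target 350.2 pbw)
  ZrO2: 117.6·0.6712 = 78.93 pbw (target 78.92 pbw)
  MgO: 190.1·0.3197 + 363.4·0.9846 = 418.6 pbw (target 418.6 pbw)
  Al2O3: 770.0·0.003000 = 2.310 pbw (target 2.310 pbw)
  ZnO: 226.1·0.9980 = 225.6 pbw (target 225.6 pbw)
The glass-mass cross-check: whole batch net of LOI = 2000 pbw (targets for the oxides total 2000 pbw; against the stated basis, 2000 pbw — a pure rounding effect).
Batch total: Σ batch = 2290 pbw; the LOI term Σ batch·LOI equals 289.5 pbw; yield, glass over the total, = 87.36%.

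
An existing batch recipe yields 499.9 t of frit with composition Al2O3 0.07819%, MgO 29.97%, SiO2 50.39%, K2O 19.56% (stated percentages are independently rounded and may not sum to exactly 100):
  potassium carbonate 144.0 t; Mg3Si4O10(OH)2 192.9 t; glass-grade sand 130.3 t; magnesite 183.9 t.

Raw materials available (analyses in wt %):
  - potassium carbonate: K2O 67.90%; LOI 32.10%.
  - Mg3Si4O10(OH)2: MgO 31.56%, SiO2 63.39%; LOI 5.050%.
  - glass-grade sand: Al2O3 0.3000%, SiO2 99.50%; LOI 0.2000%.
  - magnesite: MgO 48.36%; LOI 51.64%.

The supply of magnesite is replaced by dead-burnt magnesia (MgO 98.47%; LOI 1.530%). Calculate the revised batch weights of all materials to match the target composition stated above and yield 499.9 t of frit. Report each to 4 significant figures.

Revised batch per 499.9 t frit:
  potassium carbonate: 144.0 t
  Mg3Si4O10(OH)2: 192.9 t
  glass-grade sand: 130.3 t
  dead-burnt magnesia: 90.33 t
Total batch = 557.5 t; LOI loss = 57.61 t

The intermediate values are displayed (rounded to four significant figures) within the worked lines. Every computation holds exact precision in all steps — every reported result takes just one rounding; derived quantities, including ignition loss, glass mass, the totals, yield, the four compositions, are rebuilt from the batch weights for 499.9 t of glass at full float precision exactly as shown in question or answer.
Oxide-by-oxide targets in 499.9 t frit:
  Al2O3: 0.07819% × 499.9 = 0.3909 t
  MgO: 29.97% × 499.9 = 149.8 t
  SiO2: 50.39% × 499.9 = 251.9 t
  K2O: 19.56% × 499.9 = 97.78 t
Verifying the oxide balance on the weights just shown, on the stated basis (every target is met by its sum exact up to rounding of places):
  Al2O3: 130.3·0.003000 = 0.3909 t (target 0.3909 t)
  MgO: 192.9·0.3156 + 90.33·0.9847 = 149.8 t (target 149.8 t)
  SiO2: 192.9·0.6339 + 130.3·0.9950 = 251.9 t (target 251.9 t)
  K2O: 144.0·0.6790 = 97.78 t (target 97.78 t)
The glass-mass cross-check: Σ batch − LOI loss = 499.9 t (the targets, summed, come to 499.9 t; against the stated basis, 499.9 t — rounding explains the deltas).
Total batch = Σ batch = 557.5 t; loss to ignition Σ batch·LOI = 57.61 t; glass ÷ batch gives a yield of 89.67%.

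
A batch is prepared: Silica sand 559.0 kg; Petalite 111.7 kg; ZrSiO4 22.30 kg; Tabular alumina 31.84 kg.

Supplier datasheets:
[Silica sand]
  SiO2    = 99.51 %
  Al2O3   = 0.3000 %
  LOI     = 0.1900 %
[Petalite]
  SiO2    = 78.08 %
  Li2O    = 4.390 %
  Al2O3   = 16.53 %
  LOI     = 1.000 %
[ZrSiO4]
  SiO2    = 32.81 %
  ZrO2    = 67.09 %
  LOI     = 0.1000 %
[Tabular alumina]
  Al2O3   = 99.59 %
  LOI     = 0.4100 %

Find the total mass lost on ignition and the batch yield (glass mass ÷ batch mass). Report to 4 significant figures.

All internal work holds exact precision end to end. Mid-chain values appear (rounded to four significant digits) in the printout. Every reported result is rounded just once; the derived quantities, including the four compositions, glass mass, ignition loss, the totals, the yield, are computed from the weighed amounts per 722.5 kg of glass at exact precision as quoted within the problem or the answer.
Each material's LOI contribution:
  Silica sand: 559.0 × 0.001900 = 1.062 kg
  Petalite: 111.7 × 0.01000 = 1.117 kg
  ZrSiO4: 22.30 × 0.001000 = 0.02230 kg
  Tabular alumina: 31.84 × 0.004100 = 0.1305 kg
Total LOI = 2.332 kg
Glass = batch − LOI = 724.8 − 2.332 = 722.5 kg

LOI loss = 2.332 kg; glass = 722.5 kg; yield = 99.68%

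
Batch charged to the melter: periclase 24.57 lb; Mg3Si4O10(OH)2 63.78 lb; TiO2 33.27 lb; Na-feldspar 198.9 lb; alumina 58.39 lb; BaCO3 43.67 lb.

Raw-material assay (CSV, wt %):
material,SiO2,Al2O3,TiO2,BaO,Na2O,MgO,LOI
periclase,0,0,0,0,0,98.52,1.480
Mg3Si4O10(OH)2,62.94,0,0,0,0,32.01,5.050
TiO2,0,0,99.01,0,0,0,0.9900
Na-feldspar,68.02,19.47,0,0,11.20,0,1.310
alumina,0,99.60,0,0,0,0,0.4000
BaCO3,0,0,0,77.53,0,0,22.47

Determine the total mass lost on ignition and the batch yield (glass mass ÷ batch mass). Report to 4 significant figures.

In-progress results are shown (rounded to 4 significant figures) alongside each step. All arithmetic keeps full precision throughout. A single rounding finalizes every reported result; all derived quantities (the six compositions, the totals, LOI, the yield, net glass mass) are computed using the weight values on 406.0 lb of glass in full float precision as given in question or answer.
Per-material ignition loss:
  periclase: 24.57 × 0.01480 = 0.3636 lb
  Mg3Si4O10(OH)2: 63.78 × 0.05050 = 3.221 lb
  TiO2: 33.27 × 0.009900 = 0.3294 lb
  Na-feldspar: 198.9 × 0.01310 = 2.606 lb
  alumina: 58.39 × 0.004000 = 0.2336 lb
  BaCO3: 43.67 × 0.2247 = 9.813 lb
Total LOI = 16.57 lb
Glass = batch − LOI = 422.6 − 16.57 = 406.0 lb

LOI loss = 16.57 lb; glass = 406.0 lb; yield = 96.08%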